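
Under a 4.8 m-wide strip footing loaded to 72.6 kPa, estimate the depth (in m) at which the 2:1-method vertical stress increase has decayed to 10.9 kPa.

z ≈ 27.2 m

2:1 spreading — at depth z the loaded area has grown by z in each plan dimension:
qB/(B+z) = Δσ_z ⇒ z = qB/Δσ_z − B = 72.6×4.8/10.9 − 4.8 = 27.17 m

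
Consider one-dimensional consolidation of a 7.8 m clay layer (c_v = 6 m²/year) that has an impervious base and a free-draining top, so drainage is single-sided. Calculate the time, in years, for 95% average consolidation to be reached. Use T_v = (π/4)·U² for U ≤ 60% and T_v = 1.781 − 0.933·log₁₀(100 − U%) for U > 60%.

Drainage path length: H_d = H = 7.8 m (single drainage).
U > 60%: T_v = 1.781 − 0.933·log₁₀(100 − 95) = 1.1289.
t = T_v·H_d²/c_v = 1.1289×7.8²/6 = 11.45 years.

t ≈ 11.4 years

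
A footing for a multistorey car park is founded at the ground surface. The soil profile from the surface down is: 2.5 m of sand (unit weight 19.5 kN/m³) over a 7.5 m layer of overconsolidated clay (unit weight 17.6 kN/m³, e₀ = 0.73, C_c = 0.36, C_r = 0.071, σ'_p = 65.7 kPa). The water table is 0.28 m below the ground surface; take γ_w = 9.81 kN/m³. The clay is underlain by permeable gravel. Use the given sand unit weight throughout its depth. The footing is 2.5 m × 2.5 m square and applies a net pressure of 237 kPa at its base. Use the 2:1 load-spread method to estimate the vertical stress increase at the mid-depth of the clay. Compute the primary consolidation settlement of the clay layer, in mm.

Mid-depth of clay below the ground surface: z = 2.5 + 7.5/2 = 6.25 m.
Total vertical stress at mid-clay: σ_v = 19.5×2.5 + 17.6×3.75 = 114.75 kPa.
Pore pressure: u = 9.81×(6.25 − 0.28) = 58.566 kPa.
Initial effective stress: σ'_0 = σ_v − u = 114.75 − 58.566 = 56.184 kPa.
Stress increase at mid-clay by the 2:1 spreading method:
Δσ = qBL/((B+z)(L+z)) = 237×2.5×2.5/((2.5+6.25)(2.5+6.25)) = 19.347 kPa
Final effective stress: σ'_f = 56.184 + 19.347 = 75.531 kPa.
σ'_f = 75.531 > σ'_p = 65.7 kPa, so the stress path crosses the preconsolidation pressure — recompression up to σ'_p, then virgin compression beyond:
S_c = H/(1+e₀)·[C_r·log₁₀(σ'_p/σ'_0) + C_c·log₁₀(σ'_f/σ'_p)]
    = 7.5/1.73 × [0.071×log₁₀(65.7/56.184) + 0.36×log₁₀(75.531/65.7)]
    = 4.3353 × [0.0048246 + 0.021802] = 0.1154 m

S_c ≈ 115 mm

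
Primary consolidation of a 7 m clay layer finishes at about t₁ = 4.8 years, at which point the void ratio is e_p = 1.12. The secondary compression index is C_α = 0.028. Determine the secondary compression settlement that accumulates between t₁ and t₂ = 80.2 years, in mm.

S_s ≈ 113 mm

Secondary compression: S_s = C_α·H/(1+e_p)·log₁₀(t₂/t₁)
S_s = 0.028×7/(1+1.12)×log₁₀(80.2/4.8)
    = 0.09245 × 1.223 = 0.1131 m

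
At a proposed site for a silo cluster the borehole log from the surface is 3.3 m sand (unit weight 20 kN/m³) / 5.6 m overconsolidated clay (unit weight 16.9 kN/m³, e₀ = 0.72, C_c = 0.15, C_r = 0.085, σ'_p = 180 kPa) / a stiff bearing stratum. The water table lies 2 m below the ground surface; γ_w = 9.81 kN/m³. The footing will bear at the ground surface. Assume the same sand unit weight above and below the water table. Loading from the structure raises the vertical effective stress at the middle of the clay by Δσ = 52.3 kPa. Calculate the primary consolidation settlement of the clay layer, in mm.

S_c ≈ 64.9 mm

Mid-depth of clay below the ground surface: z = 3.3 + 5.6/2 = 6.1 m.
Total vertical stress at mid-clay: σ_v = 20×3.3 + 16.9×2.8 = 113.32 kPa.
Pore pressure: u = 9.81×(6.1 − 2) = 40.221 kPa.
Initial effective stress: σ'_0 = σ_v − u = 113.32 − 40.221 = 73.099 kPa.
Final effective stress: σ'_f = 73.099 + 52.3 = 125.4 kPa.
σ'_f = 125.4 ≤ σ'_p = 180 kPa, so the clay remains overconsolidated and only the recompression index applies:
S_c = C_r·H/(1+e₀)·log₁₀(σ'_f/σ'_0) = 0.085×5.6/1.72×log₁₀(125.4/73.099)
    = 0.27674 × 0.23439 = 0.06487 m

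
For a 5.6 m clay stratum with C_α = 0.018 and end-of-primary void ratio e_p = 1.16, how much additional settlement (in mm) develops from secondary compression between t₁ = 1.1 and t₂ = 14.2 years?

S_s ≈ 51.8 mm

Secondary compression: S_s = C_α·H/(1+e_p)·log₁₀(t₂/t₁)
S_s = 0.018×5.6/(1+1.16)×log₁₀(14.2/1.1)
    = 0.04667 × 1.111 = 0.05184 m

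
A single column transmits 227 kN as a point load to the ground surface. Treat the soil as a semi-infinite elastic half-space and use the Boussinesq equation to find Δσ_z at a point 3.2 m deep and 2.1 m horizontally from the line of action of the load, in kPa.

Δσ_z ≈ 4.32 kPa

Boussinesq vertical stress below a point load on an elastic half-space:
Δσ_z = 3P/(2πz²) · [1 + (r/z)²]^(−5/2)
r/z = 2.1/3.2 = 0.65625; [1+(r/z)²]^(−5/2) = 0.40847.
Δσ_z = 3×227/(2π×3.2²) × 0.40847 = 10.584 × 0.40847 = 4.323 kPa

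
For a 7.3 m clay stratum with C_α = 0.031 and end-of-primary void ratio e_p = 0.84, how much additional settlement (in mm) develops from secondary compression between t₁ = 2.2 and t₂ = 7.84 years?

S_s ≈ 67.9 mm

Secondary compression: S_s = C_α·H/(1+e_p)·log₁₀(t₂/t₁)
S_s = 0.031×7.3/(1+0.84)×log₁₀(7.84/2.2)
    = 0.123 × 0.5519 = 0.06788 m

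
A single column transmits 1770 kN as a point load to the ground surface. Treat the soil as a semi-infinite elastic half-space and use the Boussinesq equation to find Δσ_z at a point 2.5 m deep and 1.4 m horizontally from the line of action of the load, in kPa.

Δσ_z ≈ 68.4 kPa

Boussinesq vertical stress below a point load on an elastic half-space:
Δσ_z = 3P/(2πz²) · [1 + (r/z)²]^(−5/2)
r/z = 1.4/2.5 = 0.56; [1+(r/z)²]^(−5/2) = 0.50564.
Δσ_z = 3×1770/(2π×2.5²) × 0.50564 = 135.22 × 0.50564 = 68.37 kPa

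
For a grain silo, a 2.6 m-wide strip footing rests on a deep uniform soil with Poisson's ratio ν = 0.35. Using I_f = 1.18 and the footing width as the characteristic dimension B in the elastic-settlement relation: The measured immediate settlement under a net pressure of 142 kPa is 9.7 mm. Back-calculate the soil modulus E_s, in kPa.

E_s ≈ 39400 kPa

S_e = q·B·(1−ν²)/E_s · I_f  ⇒  E_s = q·B·(1−ν²)·I_f / S_e.
E_s = 142 × 2.6 × 0.8775 × 1.18 / 0.0097 = 39410 kPa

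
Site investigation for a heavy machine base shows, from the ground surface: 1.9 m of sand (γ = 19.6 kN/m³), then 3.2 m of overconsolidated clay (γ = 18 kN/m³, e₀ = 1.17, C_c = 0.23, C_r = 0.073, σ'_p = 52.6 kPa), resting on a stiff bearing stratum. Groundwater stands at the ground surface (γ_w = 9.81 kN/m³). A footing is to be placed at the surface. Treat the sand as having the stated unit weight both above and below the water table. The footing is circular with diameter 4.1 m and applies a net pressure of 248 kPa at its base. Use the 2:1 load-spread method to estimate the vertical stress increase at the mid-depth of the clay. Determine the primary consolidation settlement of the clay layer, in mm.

S_c ≈ 124 mm

Mid-depth of clay below the ground surface: z = 1.9 + 3.2/2 = 3.5 m.
Total vertical stress at mid-clay: σ_v = 19.6×1.9 + 18×1.6 = 66.04 kPa.
Pore pressure: u = 9.81×(3.5 − 0) = 34.335 kPa.
Initial effective stress: σ'_0 = σ_v − u = 66.04 − 34.335 = 31.705 kPa.
Stress increase at mid-clay by the 2:1 spreading method:
Δσ ≈ qD²/(D+z)² = 248×4.1²/(4.1+3.5)² = 72.176 kPa
Final effective stress: σ'_f = 31.705 + 72.176 = 103.88 kPa.
σ'_f = 103.88 > σ'_p = 52.6 kPa, so the stress path crosses the preconsolidation pressure — recompression up to σ'_p, then virgin compression beyond:
S_c = H/(1+e₀)·[C_r·log₁₀(σ'_p/σ'_0) + C_c·log₁₀(σ'_f/σ'_p)]
    = 3.2/2.17 × [0.073×log₁₀(52.6/31.705) + 0.23×log₁₀(103.88/52.6)]
    = 1.4747 × [0.01605 + 0.067976] = 0.1239 m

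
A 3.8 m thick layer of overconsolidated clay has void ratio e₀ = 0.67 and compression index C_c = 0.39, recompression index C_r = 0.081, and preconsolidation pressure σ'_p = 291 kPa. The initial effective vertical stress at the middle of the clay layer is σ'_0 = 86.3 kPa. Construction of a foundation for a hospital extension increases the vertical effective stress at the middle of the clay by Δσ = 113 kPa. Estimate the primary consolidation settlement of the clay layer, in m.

S_c ≈ 0.067 m

Final effective stress: σ'_f = 86.3 + 113 = 199.3 kPa.
σ'_f = 199.3 ≤ σ'_p = 291 kPa, so the clay remains overconsolidated and only the recompression index applies:
S_c = C_r·H/(1+e₀)·log₁₀(σ'_f/σ'_0) = 0.081×3.8/1.67×log₁₀(199.3/86.3)
    = 0.18431 × 0.3635 = 0.067 m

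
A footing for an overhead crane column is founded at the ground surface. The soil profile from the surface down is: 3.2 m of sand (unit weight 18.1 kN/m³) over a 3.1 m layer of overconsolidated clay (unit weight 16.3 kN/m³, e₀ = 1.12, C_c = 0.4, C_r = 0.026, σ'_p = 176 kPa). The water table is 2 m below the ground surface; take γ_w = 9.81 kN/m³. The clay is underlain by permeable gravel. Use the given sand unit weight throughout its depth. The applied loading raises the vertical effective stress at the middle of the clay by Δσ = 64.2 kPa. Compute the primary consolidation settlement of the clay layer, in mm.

S_c ≈ 12.6 mm

Mid-depth of clay below the ground surface: z = 3.2 + 3.1/2 = 4.75 m.
Total vertical stress at mid-clay: σ_v = 18.1×3.2 + 16.3×1.55 = 83.185 kPa.
Pore pressure: u = 9.81×(4.75 − 2) = 26.978 kPa.
Initial effective stress: σ'_0 = σ_v − u = 83.185 − 26.978 = 56.207 kPa.
Final effective stress: σ'_f = 56.207 + 64.2 = 120.41 kPa.
σ'_f = 120.41 ≤ σ'_p = 176 kPa, so the clay remains overconsolidated and only the recompression index applies:
S_c = C_r·H/(1+e₀)·log₁₀(σ'_f/σ'_0) = 0.026×3.1/2.12×log₁₀(120.41/56.207)
    = 0.03802 × 0.33087 = 0.01258 m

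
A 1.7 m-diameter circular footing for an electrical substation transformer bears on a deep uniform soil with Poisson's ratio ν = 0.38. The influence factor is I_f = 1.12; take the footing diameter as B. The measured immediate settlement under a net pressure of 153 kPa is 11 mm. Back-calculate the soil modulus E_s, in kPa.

E_s ≈ 22700 kPa

S_e = q·B·(1−ν²)/E_s · I_f  ⇒  E_s = q·B·(1−ν²)·I_f / S_e.
E_s = 153 × 1.7 × 0.8556 × 1.12 / 0.011 = 22660 kPa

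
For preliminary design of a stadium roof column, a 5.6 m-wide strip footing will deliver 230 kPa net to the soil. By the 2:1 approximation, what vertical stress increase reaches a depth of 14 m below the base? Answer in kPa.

By the 2:1 method the load spreads at 1 horizontal : 2 vertical, so at depth z the loaded area has grown by z in each plan dimension:
Δσ = qB/(B+z) = 230×5.6/(5.6+14) = 65.714 kPa

Δσ_z ≈ 65.7 kPa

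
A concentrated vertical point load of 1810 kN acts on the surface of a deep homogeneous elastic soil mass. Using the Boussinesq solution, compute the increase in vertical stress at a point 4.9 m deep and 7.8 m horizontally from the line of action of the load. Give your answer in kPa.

Boussinesq vertical stress below a point load on an elastic half-space:
Δσ_z = 3P/(2πz²) · [1 + (r/z)²]^(−5/2)
r/z = 7.8/4.9 = 1.5918; [1+(r/z)²]^(−5/2) = 0.042594.
Δσ_z = 3×1810/(2π×4.9²) × 0.042594 = 35.994 × 0.042594 = 1.533 kPa

Δσ_z ≈ 1.53 kPa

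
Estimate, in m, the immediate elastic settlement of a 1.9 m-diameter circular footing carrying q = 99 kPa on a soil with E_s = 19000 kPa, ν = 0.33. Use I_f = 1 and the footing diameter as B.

Immediate (elastic) settlement: S_e = q·B·(1−ν²)/E_s · I_f.
S_e = 99 × 1.9 × (1 − 0.33²) / 19000 × 1
    = 99 × 1.9 × 0.8911 / 19000 × 1
    = 0.008822 m

S_e ≈ 0.00882 m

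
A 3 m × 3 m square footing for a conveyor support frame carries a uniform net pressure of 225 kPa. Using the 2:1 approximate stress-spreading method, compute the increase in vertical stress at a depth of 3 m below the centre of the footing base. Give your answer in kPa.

By the 2:1 method the load spreads at 1 horizontal : 2 vertical, so at depth z the loaded area has grown by z in each plan dimension:
Δσ = qBL/((B+z)(L+z)) = 225×3×3/((3+3)(3+3)) = 56.25 kPa

Δσ_z ≈ 56.2 kPa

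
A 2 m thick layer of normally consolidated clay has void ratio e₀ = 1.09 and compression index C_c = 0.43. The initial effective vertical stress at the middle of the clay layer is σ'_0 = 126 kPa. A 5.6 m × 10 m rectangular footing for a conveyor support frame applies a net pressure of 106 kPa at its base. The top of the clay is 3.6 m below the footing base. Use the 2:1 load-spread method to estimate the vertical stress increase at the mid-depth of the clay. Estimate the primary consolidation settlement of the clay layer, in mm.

S_c ≈ 49.1 mm

Mid-depth of clay below the footing base: z = 3.6 + 2/2 = 4.6 m.
Stress increase at mid-clay by the 2:1 spreading method:
Δσ = qBL/((B+z)(L+z)) = 106×5.6×10/((5.6+4.6)(10+4.6)) = 39.86 kPa
Final effective stress: σ'_f = σ'_0 + Δσ = 126 + 39.86 = 165.86 kPa.
Normally consolidated clay, so the full stress increment lies on the virgin compression line:
S_c = C_c·H/(1+e₀)·log₁₀(σ'_f/σ'_0) = 0.43×2/(1+1.09)×log₁₀(165.86/126)
    = 0.41148 × 0.11937 = 0.04912 m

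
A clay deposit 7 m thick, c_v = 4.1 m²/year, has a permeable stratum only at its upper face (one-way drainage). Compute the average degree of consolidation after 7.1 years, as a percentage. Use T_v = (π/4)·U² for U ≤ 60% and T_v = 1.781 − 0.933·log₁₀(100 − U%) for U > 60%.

U ≈ 81.3 %

Drainage path length: H_d = H = 7 m (single drainage).
T_v = c_v·t/H_d² = 4.1×7.1/7² = 0.59408.
T_v = 0.59408 corresponds to the U > 60% branch:
U = 1 − 10^((1.781 − T_v)/0.933)/100 = 0.8129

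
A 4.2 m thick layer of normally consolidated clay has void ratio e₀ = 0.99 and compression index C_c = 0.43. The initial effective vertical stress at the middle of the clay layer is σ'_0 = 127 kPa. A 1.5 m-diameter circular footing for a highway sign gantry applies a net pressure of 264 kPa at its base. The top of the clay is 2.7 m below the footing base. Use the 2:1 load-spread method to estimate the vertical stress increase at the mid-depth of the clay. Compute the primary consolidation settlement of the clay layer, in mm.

S_c ≈ 43.9 mm

Mid-depth of clay below the footing base: z = 2.7 + 4.2/2 = 4.8 m.
Stress increase at mid-clay by the 2:1 spreading method:
Δσ ≈ qD²/(D+z)² = 264×1.5²/(1.5+4.8)² = 14.966 kPa
Final effective stress: σ'_f = σ'_0 + Δσ = 127 + 14.966 = 141.97 kPa.
Normally consolidated clay, so the full stress increment lies on the virgin compression line:
S_c = C_c·H/(1+e₀)·log₁₀(σ'_f/σ'_0) = 0.43×4.2/(1+0.99)×log₁₀(141.97/127)
    = 0.90754 × 0.048393 = 0.04392 m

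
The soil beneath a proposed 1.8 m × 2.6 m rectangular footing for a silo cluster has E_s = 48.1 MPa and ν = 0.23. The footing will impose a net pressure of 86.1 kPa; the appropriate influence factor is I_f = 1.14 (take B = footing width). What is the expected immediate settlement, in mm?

Immediate (elastic) settlement: S_e = q·B·(1−ν²)/E_s · I_f.
E_s = 48.1 MPa = 48100 kPa.
S_e = 86.1 × 1.8 × (1 − 0.23²) / 48100 × 1.14
    = 86.1 × 1.8 × 0.9471 / 48100 × 1.14
    = 0.003479 m = 3.479 mm

S_e ≈ 3.48 mm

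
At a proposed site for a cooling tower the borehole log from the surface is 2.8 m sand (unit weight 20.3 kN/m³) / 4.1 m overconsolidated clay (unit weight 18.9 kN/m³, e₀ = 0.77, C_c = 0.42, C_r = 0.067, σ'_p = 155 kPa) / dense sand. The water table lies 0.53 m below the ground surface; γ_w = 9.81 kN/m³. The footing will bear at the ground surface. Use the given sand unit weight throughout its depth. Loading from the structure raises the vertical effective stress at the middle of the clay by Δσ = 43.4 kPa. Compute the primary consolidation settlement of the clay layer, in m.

S_c ≈ 0.0402 m

Mid-depth of clay below the ground surface: z = 2.8 + 4.1/2 = 4.85 m.
Total vertical stress at mid-clay: σ_v = 20.3×2.8 + 18.9×2.05 = 95.585 kPa.
Pore pressure: u = 9.81×(4.85 − 0.53) = 42.379 kPa.
Initial effective stress: σ'_0 = σ_v − u = 95.585 − 42.379 = 53.206 kPa.
Final effective stress: σ'_f = 53.206 + 43.4 = 96.606 kPa.
σ'_f = 96.606 ≤ σ'_p = 155 kPa, so the clay remains overconsolidated and only the recompression index applies:
S_c = C_r·H/(1+e₀)·log₁₀(σ'_f/σ'_0) = 0.067×4.1/1.77×log₁₀(96.606/53.206)
    = 0.1552 × 0.25904 = 0.0402 m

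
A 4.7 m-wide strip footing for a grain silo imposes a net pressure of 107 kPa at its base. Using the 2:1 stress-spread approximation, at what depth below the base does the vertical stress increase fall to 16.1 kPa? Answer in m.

z ≈ 26.5 m

2:1 spreading — at depth z the loaded area has grown by z in each plan dimension:
qB/(B+z) = Δσ_z ⇒ z = qB/Δσ_z − B = 107×4.7/16.1 − 4.7 = 26.54 m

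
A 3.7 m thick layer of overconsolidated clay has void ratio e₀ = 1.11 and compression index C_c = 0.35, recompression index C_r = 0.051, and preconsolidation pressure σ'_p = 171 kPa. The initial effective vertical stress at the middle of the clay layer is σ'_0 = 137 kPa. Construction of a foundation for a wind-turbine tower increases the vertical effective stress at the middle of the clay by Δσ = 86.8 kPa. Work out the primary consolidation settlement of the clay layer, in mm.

S_c ≈ 80.3 mm

Final effective stress: σ'_f = 137 + 86.8 = 223.8 kPa.
σ'_f = 223.8 > σ'_p = 171 kPa, so the stress path crosses the preconsolidation pressure — recompression up to σ'_p, then virgin compression beyond:
S_c = H/(1+e₀)·[C_r·log₁₀(σ'_p/σ'_0) + C_c·log₁₀(σ'_f/σ'_p)]
    = 3.7/2.11 × [0.051×log₁₀(171/137) + 0.35×log₁₀(223.8/171)]
    = 1.7536 × [0.0049101 + 0.040902] = 0.08034 m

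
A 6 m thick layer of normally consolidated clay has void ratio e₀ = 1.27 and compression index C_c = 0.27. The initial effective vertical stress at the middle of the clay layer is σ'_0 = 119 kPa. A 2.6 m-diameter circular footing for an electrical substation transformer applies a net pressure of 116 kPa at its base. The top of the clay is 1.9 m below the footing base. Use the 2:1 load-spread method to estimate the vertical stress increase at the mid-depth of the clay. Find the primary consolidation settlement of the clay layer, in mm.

S_c ≈ 34.3 mm

Mid-depth of clay below the footing base: z = 1.9 + 6/2 = 4.9 m.
Stress increase at mid-clay by the 2:1 spreading method:
Δσ ≈ qD²/(D+z)² = 116×2.6²/(2.6+4.9)² = 13.941 kPa
Final effective stress: σ'_f = σ'_0 + Δσ = 119 + 13.941 = 132.94 kPa.
Normally consolidated clay, so the full stress increment lies on the virgin compression line:
S_c = C_c·H/(1+e₀)·log₁₀(σ'_f/σ'_0) = 0.27×6/(1+1.27)×log₁₀(132.94/119)
    = 0.71366 × 0.048109 = 0.03433 m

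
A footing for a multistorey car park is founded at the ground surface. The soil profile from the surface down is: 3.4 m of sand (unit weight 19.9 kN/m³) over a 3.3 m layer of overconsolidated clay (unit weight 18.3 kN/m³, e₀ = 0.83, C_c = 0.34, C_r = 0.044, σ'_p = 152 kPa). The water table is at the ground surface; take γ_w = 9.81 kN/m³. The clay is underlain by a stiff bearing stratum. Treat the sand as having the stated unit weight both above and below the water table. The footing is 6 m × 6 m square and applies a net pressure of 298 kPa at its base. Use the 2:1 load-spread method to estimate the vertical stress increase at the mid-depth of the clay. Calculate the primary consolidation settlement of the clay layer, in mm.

Mid-depth of clay below the ground surface: z = 3.4 + 3.3/2 = 5.05 m.
Total vertical stress at mid-clay: σ_v = 19.9×3.4 + 18.3×1.65 = 97.855 kPa.
Pore pressure: u = 9.81×(5.05 − 0) = 49.541 kPa.
Initial effective stress: σ'_0 = σ_v − u = 97.855 − 49.541 = 48.314 kPa.
Stress increase at mid-clay by the 2:1 spreading method:
Δσ = qBL/((B+z)(L+z)) = 298×6×6/((6+5.05)(6+5.05)) = 87.861 kPa
Final effective stress: σ'_f = 48.314 + 87.861 = 136.18 kPa.
σ'_f = 136.18 ≤ σ'_p = 152 kPa, so the clay remains overconsolidated and only the recompression index applies:
S_c = C_r·H/(1+e₀)·log₁₀(σ'_f/σ'_0) = 0.044×3.3/1.83×log₁₀(136.18/48.314)
    = 0.079345 × 0.45004 = 0.03571 m

S_c ≈ 35.7 mm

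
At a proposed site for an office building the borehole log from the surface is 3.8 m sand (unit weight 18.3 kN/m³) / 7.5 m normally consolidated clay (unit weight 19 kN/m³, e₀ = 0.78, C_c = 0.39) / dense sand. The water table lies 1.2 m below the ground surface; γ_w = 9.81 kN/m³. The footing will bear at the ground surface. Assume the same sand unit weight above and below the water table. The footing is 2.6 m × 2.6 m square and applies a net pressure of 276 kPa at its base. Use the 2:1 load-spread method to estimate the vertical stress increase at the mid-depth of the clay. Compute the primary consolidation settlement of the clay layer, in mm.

Mid-depth of clay below the ground surface: z = 3.8 + 7.5/2 = 7.55 m.
Total vertical stress at mid-clay: σ_v = 18.3×3.8 + 19×3.75 = 140.79 kPa.
Pore pressure: u = 9.81×(7.55 − 1.2) = 62.294 kPa.
Initial effective stress: σ'_0 = σ_v − u = 140.79 − 62.294 = 78.496 kPa.
Stress increase at mid-clay by the 2:1 spreading method:
Δσ = qBL/((B+z)(L+z)) = 276×2.6×2.6/((2.6+7.55)(2.6+7.55)) = 18.11 kPa
Final effective stress: σ'_f = σ'_0 + Δσ = 78.496 + 18.11 = 96.606 kPa.
Normally consolidated clay, so the full stress increment lies on the virgin compression line:
S_c = C_c·H/(1+e₀)·log₁₀(σ'_f/σ'_0) = 0.39×7.5/(1+0.78)×log₁₀(96.606/78.496)
    = 1.6433 × 0.090157 = 0.1482 m

S_c ≈ 148 mm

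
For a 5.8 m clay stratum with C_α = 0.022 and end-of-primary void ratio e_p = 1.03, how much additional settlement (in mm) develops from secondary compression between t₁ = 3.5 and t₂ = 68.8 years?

S_s ≈ 81.3 mm

Secondary compression: S_s = C_α·H/(1+e_p)·log₁₀(t₂/t₁)
S_s = 0.022×5.8/(1+1.03)×log₁₀(68.8/3.5)
    = 0.06286 × 1.294 = 0.08131 m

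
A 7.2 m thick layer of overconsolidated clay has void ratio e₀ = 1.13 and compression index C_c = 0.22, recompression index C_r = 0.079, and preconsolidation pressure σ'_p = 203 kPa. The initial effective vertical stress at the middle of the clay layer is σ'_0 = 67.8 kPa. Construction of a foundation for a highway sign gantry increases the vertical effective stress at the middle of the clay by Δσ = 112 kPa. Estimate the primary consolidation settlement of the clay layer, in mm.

Final effective stress: σ'_f = 67.8 + 112 = 179.8 kPa.
σ'_f = 179.8 ≤ σ'_p = 203 kPa, so the clay remains overconsolidated and only the recompression index applies:
S_c = C_r·H/(1+e₀)·log₁₀(σ'_f/σ'_0) = 0.079×7.2/2.13×log₁₀(179.8/67.8)
    = 0.26704 × 0.42356 = 0.1131 m

S_c ≈ 113 mm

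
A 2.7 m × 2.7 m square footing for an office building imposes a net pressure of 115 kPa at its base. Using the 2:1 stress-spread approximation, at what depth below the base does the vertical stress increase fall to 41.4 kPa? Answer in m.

2:1 spreading — at depth z the loaded area has grown by z in each plan dimension:
qB²/(B+z)² = Δσ_z ⇒ z = B(√(q/Δσ_z) − 1) = 2.7×(√(115/41.4) − 1) = 1.8 m

z ≈ 1.8 m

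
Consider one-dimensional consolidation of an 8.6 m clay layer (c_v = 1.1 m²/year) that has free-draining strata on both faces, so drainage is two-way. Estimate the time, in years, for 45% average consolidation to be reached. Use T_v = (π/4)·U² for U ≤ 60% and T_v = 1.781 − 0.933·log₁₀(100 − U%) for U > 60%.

Drainage path length: H_d = H/2 = 4.3 m (double drainage).
U ≤ 60%: T_v = (π/4)·U² = (π/4)×0.45² = 0.15904.
t = T_v·H_d²/c_v = 0.15904×4.3²/1.1 = 2.673 years.

t ≈ 2.67 years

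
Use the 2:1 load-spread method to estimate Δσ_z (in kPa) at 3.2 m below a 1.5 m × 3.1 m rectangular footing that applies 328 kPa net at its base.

By the 2:1 method the load spreads at 1 horizontal : 2 vertical, so at depth z the loaded area has grown by z in each plan dimension:
Δσ = qBL/((B+z)(L+z)) = 328×1.5×3.1/((1.5+3.2)(3.1+3.2)) = 51.51 kPa

Δσ_z ≈ 51.5 kPa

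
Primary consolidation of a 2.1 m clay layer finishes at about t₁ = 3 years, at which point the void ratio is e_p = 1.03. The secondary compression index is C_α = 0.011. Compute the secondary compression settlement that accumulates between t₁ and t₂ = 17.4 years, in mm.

Secondary compression: S_s = C_α·H/(1+e_p)·log₁₀(t₂/t₁)
S_s = 0.011×2.1/(1+1.03)×log₁₀(17.4/3)
    = 0.01138 × 0.7634 = 0.008687 m

S_s ≈ 8.69 mm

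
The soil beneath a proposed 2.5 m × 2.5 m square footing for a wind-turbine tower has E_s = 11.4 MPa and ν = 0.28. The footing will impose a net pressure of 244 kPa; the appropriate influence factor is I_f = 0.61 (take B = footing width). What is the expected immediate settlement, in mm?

S_e ≈ 30.1 mm

Immediate (elastic) settlement: S_e = q·B·(1−ν²)/E_s · I_f.
E_s = 11.4 MPa = 11400 kPa.
S_e = 244 × 2.5 × (1 − 0.28²) / 11400 × 0.61
    = 244 × 2.5 × 0.9216 / 11400 × 0.61
    = 0.03008 m = 30.08 mm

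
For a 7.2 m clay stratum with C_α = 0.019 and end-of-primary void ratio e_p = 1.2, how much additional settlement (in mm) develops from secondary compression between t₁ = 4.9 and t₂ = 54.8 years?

Secondary compression: S_s = C_α·H/(1+e_p)·log₁₀(t₂/t₁)
S_s = 0.019×7.2/(1+1.2)×log₁₀(54.8/4.9)
    = 0.06218 × 1.049 = 0.0652 m

S_s ≈ 65.2 mm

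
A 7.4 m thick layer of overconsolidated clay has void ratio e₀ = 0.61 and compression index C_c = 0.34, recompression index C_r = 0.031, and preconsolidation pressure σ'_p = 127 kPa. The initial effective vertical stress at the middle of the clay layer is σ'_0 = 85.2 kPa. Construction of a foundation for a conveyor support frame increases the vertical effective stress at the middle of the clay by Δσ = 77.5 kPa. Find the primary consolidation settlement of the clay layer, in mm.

Final effective stress: σ'_f = 85.2 + 77.5 = 162.7 kPa.
σ'_f = 162.7 > σ'_p = 127 kPa, so the stress path crosses the preconsolidation pressure — recompression up to σ'_p, then virgin compression beyond:
S_c = H/(1+e₀)·[C_r·log₁₀(σ'_p/σ'_0) + C_c·log₁₀(σ'_f/σ'_p)]
    = 7.4/1.61 × [0.031×log₁₀(127/85.2) + 0.34×log₁₀(162.7/127)]
    = 4.5963 × [0.0053743 + 0.036579] = 0.1928 m

S_c ≈ 193 mm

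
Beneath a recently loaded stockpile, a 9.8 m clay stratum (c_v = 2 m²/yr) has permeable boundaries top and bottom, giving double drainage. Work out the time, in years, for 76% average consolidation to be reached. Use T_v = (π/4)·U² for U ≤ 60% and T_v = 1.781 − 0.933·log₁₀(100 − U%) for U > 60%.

t ≈ 5.92 years

Drainage path length: H_d = H/2 = 4.9 m (double drainage).
U > 60%: T_v = 1.781 − 0.933·log₁₀(100 − 76) = 0.49326.
t = T_v·H_d²/c_v = 0.49326×4.9²/2 = 5.922 years.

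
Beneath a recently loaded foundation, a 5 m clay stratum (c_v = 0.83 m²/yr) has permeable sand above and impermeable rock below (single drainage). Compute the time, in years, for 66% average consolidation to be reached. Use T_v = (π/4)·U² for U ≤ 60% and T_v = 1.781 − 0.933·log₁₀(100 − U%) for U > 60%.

t ≈ 10.6 years

Drainage path length: H_d = H = 5 m (single drainage).
U > 60%: T_v = 1.781 − 0.933·log₁₀(100 − 66) = 0.35213.
t = T_v·H_d²/c_v = 0.35213×5²/0.83 = 10.61 years.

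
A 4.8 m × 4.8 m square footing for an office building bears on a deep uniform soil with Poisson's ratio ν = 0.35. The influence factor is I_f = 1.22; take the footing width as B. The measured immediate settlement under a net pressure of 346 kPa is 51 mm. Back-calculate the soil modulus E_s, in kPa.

S_e = q·B·(1−ν²)/E_s · I_f  ⇒  E_s = q·B·(1−ν²)·I_f / S_e.
E_s = 346 × 4.8 × 0.8775 × 1.22 / 0.051 = 34860 kPa

E_s ≈ 34900 kPa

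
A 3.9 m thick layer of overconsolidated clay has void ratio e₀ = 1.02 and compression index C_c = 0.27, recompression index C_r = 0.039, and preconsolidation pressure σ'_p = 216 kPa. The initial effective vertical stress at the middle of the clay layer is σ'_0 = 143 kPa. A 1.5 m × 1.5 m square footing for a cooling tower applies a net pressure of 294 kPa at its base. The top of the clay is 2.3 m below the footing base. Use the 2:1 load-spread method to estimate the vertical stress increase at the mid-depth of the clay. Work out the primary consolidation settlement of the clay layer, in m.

S_c ≈ 0.00428 m

Mid-depth of clay below the footing base: z = 2.3 + 3.9/2 = 4.25 m.
Stress increase at mid-clay by the 2:1 spreading method:
Δσ = qBL/((B+z)(L+z)) = 294×1.5×1.5/((1.5+4.25)(1.5+4.25)) = 20.008 kPa
Final effective stress: σ'_f = 143 + 20.008 = 163.01 kPa.
σ'_f = 163.01 ≤ σ'_p = 216 kPa, so the clay remains overconsolidated and only the recompression index applies:
S_c = C_r·H/(1+e₀)·log₁₀(σ'_f/σ'_0) = 0.039×3.9/2.02×log₁₀(163.01/143)
    = 0.075297 × 0.056878 = 0.004283 m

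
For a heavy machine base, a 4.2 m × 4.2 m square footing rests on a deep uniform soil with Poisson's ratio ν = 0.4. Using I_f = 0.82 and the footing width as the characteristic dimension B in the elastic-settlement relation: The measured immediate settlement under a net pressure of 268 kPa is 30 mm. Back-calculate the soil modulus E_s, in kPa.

E_s ≈ 25800 kPa

S_e = q·B·(1−ν²)/E_s · I_f  ⇒  E_s = q·B·(1−ν²)·I_f / S_e.
E_s = 268 × 4.2 × 0.84 × 0.82 / 0.03 = 25840 kPa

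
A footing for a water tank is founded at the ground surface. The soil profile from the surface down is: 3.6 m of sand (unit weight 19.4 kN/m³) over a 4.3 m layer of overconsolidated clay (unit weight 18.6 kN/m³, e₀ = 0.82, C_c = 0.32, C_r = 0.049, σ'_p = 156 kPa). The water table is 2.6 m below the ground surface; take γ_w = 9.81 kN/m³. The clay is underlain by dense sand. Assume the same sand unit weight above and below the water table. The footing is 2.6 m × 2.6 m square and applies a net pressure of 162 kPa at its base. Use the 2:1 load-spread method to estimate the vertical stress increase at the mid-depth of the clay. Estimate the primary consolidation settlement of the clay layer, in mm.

Mid-depth of clay below the ground surface: z = 3.6 + 4.3/2 = 5.75 m.
Total vertical stress at mid-clay: σ_v = 19.4×3.6 + 18.6×2.15 = 109.83 kPa.
Pore pressure: u = 9.81×(5.75 − 2.6) = 30.902 kPa.
Initial effective stress: σ'_0 = σ_v − u = 109.83 − 30.902 = 78.928 kPa.
Stress increase at mid-clay by the 2:1 spreading method:
Δσ = qBL/((B+z)(L+z)) = 162×2.6×2.6/((2.6+5.75)(2.6+5.75)) = 15.707 kPa
Final effective stress: σ'_f = 78.928 + 15.707 = 94.635 kPa.
σ'_f = 94.635 ≤ σ'_p = 156 kPa, so the clay remains overconsolidated and only the recompression index applies:
S_c = C_r·H/(1+e₀)·log₁₀(σ'_f/σ'_0) = 0.049×4.3/1.82×log₁₀(94.635/78.928)
    = 0.11577 × 0.078821 = 0.009125 m

S_c ≈ 9.12 mm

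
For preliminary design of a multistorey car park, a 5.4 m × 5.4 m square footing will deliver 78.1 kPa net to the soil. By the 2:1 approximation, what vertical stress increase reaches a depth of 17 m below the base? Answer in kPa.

Δσ_z ≈ 4.54 kPa

By the 2:1 method the load spreads at 1 horizontal : 2 vertical, so at depth z the loaded area has grown by z in each plan dimension:
Δσ = qBL/((B+z)(L+z)) = 78.1×5.4×5.4/((5.4+17)(5.4+17)) = 4.5388 kPa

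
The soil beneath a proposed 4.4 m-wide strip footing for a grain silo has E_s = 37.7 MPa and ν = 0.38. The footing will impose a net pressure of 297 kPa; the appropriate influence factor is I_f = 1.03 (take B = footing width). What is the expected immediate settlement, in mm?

S_e ≈ 30.5 mm

Immediate (elastic) settlement: S_e = q·B·(1−ν²)/E_s · I_f.
E_s = 37.7 MPa = 37700 kPa.
S_e = 297 × 4.4 × (1 − 0.38²) / 37700 × 1.03
    = 297 × 4.4 × 0.8556 / 37700 × 1.03
    = 0.03055 m = 30.55 mm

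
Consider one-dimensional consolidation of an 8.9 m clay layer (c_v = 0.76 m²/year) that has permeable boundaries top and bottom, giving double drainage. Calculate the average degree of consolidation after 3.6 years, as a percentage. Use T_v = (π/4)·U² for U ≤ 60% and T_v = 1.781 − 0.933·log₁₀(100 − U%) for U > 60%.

Drainage path length: H_d = H/2 = 4.45 m (double drainage).
T_v = c_v·t/H_d² = 0.76×3.6/4.45² = 0.13816.
T_v = 0.13816 corresponds to the U ≤ 60% branch:
U = √(4T_v/π) = 0.4194

U ≈ 41.9 %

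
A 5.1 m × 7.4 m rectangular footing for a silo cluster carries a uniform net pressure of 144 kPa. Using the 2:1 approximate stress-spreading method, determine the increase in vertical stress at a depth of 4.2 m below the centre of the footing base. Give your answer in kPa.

Δσ_z ≈ 50.4 kPa

By the 2:1 method the load spreads at 1 horizontal : 2 vertical, so at depth z the loaded area has grown by z in each plan dimension:
Δσ = qBL/((B+z)(L+z)) = 144×5.1×7.4/((5.1+4.2)(7.4+4.2)) = 50.376 kPa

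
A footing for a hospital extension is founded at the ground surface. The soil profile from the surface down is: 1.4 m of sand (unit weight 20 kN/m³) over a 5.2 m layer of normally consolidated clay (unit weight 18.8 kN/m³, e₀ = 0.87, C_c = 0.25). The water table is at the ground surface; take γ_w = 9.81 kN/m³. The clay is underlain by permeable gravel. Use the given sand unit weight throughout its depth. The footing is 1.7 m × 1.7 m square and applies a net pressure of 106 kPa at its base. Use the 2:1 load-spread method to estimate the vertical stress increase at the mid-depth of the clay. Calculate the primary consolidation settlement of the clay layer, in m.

Mid-depth of clay below the ground surface: z = 1.4 + 5.2/2 = 4 m.
Total vertical stress at mid-clay: σ_v = 20×1.4 + 18.8×2.6 = 76.88 kPa.
Pore pressure: u = 9.81×(4 − 0) = 39.24 kPa.
Initial effective stress: σ'_0 = σ_v − u = 76.88 − 39.24 = 37.64 kPa.
Stress increase at mid-clay by the 2:1 spreading method:
Δσ = qBL/((B+z)(L+z)) = 106×1.7×1.7/((1.7+4)(1.7+4)) = 9.4287 kPa
Final effective stress: σ'_f = σ'_0 + Δσ = 37.64 + 9.4287 = 47.069 kPa.
Normally consolidated clay, so the full stress increment lies on the virgin compression line:
S_c = C_c·H/(1+e₀)·log₁₀(σ'_f/σ'_0) = 0.25×5.2/(1+0.87)×log₁₀(47.069/37.64)
    = 0.69519 × 0.097085 = 0.06749 m

S_c ≈ 0.0675 m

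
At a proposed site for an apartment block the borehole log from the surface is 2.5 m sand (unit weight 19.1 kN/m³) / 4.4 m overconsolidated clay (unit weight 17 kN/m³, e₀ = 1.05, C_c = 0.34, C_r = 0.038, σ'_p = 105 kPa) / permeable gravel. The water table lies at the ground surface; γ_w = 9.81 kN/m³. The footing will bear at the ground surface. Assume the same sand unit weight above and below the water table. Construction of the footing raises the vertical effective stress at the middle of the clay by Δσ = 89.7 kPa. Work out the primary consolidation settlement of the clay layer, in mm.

Mid-depth of clay below the ground surface: z = 2.5 + 4.4/2 = 4.7 m.
Total vertical stress at mid-clay: σ_v = 19.1×2.5 + 17×2.2 = 85.15 kPa.
Pore pressure: u = 9.81×(4.7 − 0) = 46.107 kPa.
Initial effective stress: σ'_0 = σ_v − u = 85.15 − 46.107 = 39.043 kPa.
Final effective stress: σ'_f = 39.043 + 89.7 = 128.74 kPa.
σ'_f = 128.74 > σ'_p = 105 kPa, so the stress path crosses the preconsolidation pressure — recompression up to σ'_p, then virgin compression beyond:
S_c = H/(1+e₀)·[C_r·log₁₀(σ'_p/σ'_0) + C_c·log₁₀(σ'_f/σ'_p)]
    = 4.4/2.05 × [0.038×log₁₀(105/39.043) + 0.34×log₁₀(128.74/105)]
    = 2.1463 × [0.016327 + 0.030098] = 0.09964 m

S_c ≈ 99.6 mm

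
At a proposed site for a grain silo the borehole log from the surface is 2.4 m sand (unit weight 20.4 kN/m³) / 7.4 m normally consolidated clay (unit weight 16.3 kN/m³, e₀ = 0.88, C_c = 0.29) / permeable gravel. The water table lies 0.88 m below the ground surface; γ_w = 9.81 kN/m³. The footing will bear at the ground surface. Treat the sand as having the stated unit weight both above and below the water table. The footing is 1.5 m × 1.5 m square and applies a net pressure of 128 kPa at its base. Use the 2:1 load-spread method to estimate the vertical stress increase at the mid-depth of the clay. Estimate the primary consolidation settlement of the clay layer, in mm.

S_c ≈ 40.8 mm

Mid-depth of clay below the ground surface: z = 2.4 + 7.4/2 = 6.1 m.
Total vertical stress at mid-clay: σ_v = 20.4×2.4 + 16.3×3.7 = 109.27 kPa.
Pore pressure: u = 9.81×(6.1 − 0.88) = 51.208 kPa.
Initial effective stress: σ'_0 = σ_v − u = 109.27 − 51.208 = 58.062 kPa.
Stress increase at mid-clay by the 2:1 spreading method:
Δσ = qBL/((B+z)(L+z)) = 128×1.5×1.5/((1.5+6.1)(1.5+6.1)) = 4.9861 kPa
Final effective stress: σ'_f = σ'_0 + Δσ = 58.062 + 4.9861 = 63.048 kPa.
Normally consolidated clay, so the full stress increment lies on the virgin compression line:
S_c = C_c·H/(1+e₀)·log₁₀(σ'_f/σ'_0) = 0.29×7.4/(1+0.88)×log₁₀(63.048/58.062)
    = 1.1415 × 0.035779 = 0.04084 m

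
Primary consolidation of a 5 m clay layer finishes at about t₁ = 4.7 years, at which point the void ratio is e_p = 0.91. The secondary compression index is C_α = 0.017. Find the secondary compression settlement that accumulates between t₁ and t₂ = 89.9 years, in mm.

Secondary compression: S_s = C_α·H/(1+e_p)·log₁₀(t₂/t₁)
S_s = 0.017×5/(1+0.91)×log₁₀(89.9/4.7)
    = 0.0445 × 1.282 = 0.05704 m

S_s ≈ 57 mm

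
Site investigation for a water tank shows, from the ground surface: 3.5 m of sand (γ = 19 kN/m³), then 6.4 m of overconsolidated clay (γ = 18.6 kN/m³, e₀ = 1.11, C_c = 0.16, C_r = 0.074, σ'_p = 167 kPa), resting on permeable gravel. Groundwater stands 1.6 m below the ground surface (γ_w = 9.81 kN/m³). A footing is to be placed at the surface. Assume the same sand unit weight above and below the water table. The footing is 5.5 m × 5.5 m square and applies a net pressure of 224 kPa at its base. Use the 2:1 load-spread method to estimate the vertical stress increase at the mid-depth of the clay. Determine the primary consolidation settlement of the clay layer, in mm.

S_c ≈ 45.8 mm

Mid-depth of clay below the ground surface: z = 3.5 + 6.4/2 = 6.7 m.
Total vertical stress at mid-clay: σ_v = 19×3.5 + 18.6×3.2 = 126.02 kPa.
Pore pressure: u = 9.81×(6.7 − 1.6) = 50.031 kPa.
Initial effective stress: σ'_0 = σ_v − u = 126.02 − 50.031 = 75.989 kPa.
Stress increase at mid-clay by the 2:1 spreading method:
Δσ = qBL/((B+z)(L+z)) = 224×5.5×5.5/((5.5+6.7)(5.5+6.7)) = 45.525 kPa
Final effective stress: σ'_f = 75.989 + 45.525 = 121.51 kPa.
σ'_f = 121.51 ≤ σ'_p = 167 kPa, so the clay remains overconsolidated and only the recompression index applies:
S_c = C_r·H/(1+e₀)·log₁₀(σ'_f/σ'_0) = 0.074×6.4/2.11×log₁₀(121.51/75.989)
    = 0.22446 × 0.20386 = 0.04576 m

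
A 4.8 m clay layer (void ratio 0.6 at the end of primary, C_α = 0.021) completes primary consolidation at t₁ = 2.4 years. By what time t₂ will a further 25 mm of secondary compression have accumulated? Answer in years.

S_s = C_α·H/(1+e_p)·log₁₀(t₂/t₁) ⇒ log₁₀(t₂/t₁) = S_s·(1+e_p)/(C_α·H).
log₁₀(t₂/t₁) = 0.025 × (1+0.6) / (0.021×4.8) = 0.3968
t₂ = t₁ × 10^0.3968 = 2.4 × 2.494 = 5.985 years

t₂ ≈ 5.98 years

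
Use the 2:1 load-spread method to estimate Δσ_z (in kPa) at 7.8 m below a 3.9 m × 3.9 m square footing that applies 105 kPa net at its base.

By the 2:1 method the load spreads at 1 horizontal : 2 vertical, so at depth z the loaded area has grown by z in each plan dimension:
Δσ = qBL/((B+z)(L+z)) = 105×3.9×3.9/((3.9+7.8)(3.9+7.8)) = 11.667 kPa

Δσ_z ≈ 11.7 kPa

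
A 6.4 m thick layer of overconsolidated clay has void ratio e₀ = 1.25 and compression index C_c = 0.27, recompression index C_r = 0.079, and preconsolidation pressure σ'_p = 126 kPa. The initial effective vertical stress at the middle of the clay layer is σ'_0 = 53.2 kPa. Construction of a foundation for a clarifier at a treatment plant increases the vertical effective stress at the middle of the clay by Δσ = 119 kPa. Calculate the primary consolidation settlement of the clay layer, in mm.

S_c ≈ 188 mm

Final effective stress: σ'_f = 53.2 + 119 = 172.2 kPa.
σ'_f = 172.2 > σ'_p = 126 kPa, so the stress path crosses the preconsolidation pressure — recompression up to σ'_p, then virgin compression beyond:
S_c = H/(1+e₀)·[C_r·log₁₀(σ'_p/σ'_0) + C_c·log₁₀(σ'_f/σ'_p)]
    = 6.4/2.25 × [0.079×log₁₀(126/53.2) + 0.27×log₁₀(172.2/126)]
    = 2.8444 × [0.029582 + 0.036629] = 0.1883 m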